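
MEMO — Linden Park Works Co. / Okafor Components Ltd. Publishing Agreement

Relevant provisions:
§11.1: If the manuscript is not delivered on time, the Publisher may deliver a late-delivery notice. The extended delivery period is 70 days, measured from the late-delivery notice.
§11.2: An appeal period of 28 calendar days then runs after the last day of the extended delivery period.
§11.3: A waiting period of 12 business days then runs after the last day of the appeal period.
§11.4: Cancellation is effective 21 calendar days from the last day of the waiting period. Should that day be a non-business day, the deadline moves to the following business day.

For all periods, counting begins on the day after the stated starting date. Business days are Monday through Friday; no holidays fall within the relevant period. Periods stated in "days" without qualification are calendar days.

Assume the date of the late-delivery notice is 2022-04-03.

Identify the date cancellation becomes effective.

2022-08-16

The last day of the extended delivery period: 70 calendar days after 2022-04-03 is 2022-06-12.
The last day of the appeal period: 28 calendar days after 2022-06-12 is 2022-07-10.
The last day of the waiting period: counting 12 business days from Sunday, 2022-07-10 (Jul 11, Jul 12, Jul 13, Jul 14, …, Jul 22, Jul 25, Jul 26, skipping weekends) reaches Tuesday, 2022-07-26.
Adding 21 calendar days to 2022-07-26 gives 2022-08-16, which is the date cancellation becomes effective. 2022-08-16 is a Tuesday, so no roll-forward applies.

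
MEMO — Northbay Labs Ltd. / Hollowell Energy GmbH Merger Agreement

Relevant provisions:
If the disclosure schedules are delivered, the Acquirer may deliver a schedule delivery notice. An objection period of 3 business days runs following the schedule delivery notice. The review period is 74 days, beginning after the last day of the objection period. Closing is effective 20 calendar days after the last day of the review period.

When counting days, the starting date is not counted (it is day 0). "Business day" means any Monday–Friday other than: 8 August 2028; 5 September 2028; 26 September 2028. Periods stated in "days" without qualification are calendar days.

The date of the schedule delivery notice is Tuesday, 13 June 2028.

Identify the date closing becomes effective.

From Tuesday, 13 June 2028, 3 business days (Jun 14, Jun 15, Jun 16, skipping weekends) brings us to Friday, 16 June 2028, which is the last day of the objection period.
Adding 74 calendar days to 16 June 2028 gives 29 August 2028, which is the last day of the review period.
The date closing becomes effective: 20 calendar days after 29 August 2028 is 18 September 2028.

18 September 2028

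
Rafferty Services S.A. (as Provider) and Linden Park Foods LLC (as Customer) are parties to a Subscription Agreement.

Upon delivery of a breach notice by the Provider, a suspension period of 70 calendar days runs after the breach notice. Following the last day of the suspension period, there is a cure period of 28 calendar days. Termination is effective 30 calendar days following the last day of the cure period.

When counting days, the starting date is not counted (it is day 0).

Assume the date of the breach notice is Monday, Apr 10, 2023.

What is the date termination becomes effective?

Aug 16, 2023

Adding 70 calendar days to Apr 10, 2023 gives Jun 19, 2023, which is the last day of the suspension period.
The last day of the cure period: 28 calendar days after Jun 19, 2023 is Jul 17, 2023.
Adding 30 calendar days to Jul 17, 2023 gives Aug 16, 2023, which is the date termination becomes effective.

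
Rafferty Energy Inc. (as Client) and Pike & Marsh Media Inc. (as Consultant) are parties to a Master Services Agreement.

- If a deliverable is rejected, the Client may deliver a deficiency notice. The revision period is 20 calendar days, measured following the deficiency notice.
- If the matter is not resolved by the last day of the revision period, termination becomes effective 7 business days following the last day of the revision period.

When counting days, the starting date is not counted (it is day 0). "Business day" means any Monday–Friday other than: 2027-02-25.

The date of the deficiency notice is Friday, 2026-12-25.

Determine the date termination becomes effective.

2027-01-25

Adding 20 calendar days to 2026-12-25 gives 2027-01-14, which is the last day of the revision period.
From Thursday, 2027-01-14, 7 business days (Jan 15, Jan 18, Jan 19, Jan 20, Jan 21, Jan 22, Jan 25, skipping weekends) brings us to Monday, 2027-01-25, which is the date termination becomes effective.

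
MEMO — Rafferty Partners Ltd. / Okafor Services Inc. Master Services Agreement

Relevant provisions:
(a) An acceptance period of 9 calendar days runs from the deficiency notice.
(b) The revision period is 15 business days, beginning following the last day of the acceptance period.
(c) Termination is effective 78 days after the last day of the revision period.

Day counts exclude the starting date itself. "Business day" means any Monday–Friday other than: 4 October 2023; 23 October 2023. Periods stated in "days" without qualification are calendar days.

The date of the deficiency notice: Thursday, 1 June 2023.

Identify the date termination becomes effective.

Adding 9 calendar days to 1 June 2023 gives 10 June 2023, which is the last day of the acceptance period.
From Saturday, 10 June 2023, 15 business days (Jun 12, Jun 13, Jun 14, Jun 15, …, Jun 28, Jun 29, Jun 30, skipping weekends) brings us to Friday, 30 June 2023, which is the last day of the revision period.
The date termination becomes effective: 78 calendar days after 30 June 2023 is 16 September 2023.

16 September 2023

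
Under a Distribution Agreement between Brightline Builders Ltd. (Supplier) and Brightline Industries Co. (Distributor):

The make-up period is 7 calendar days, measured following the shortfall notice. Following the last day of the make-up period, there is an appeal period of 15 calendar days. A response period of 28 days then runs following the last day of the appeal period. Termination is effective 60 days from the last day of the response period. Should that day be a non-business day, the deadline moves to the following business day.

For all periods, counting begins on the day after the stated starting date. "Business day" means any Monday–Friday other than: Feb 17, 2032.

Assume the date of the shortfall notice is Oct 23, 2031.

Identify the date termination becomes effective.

The last day of the make-up period: 7 calendar days after Oct 23, 2031 is Oct 30, 2031.
The last day of the appeal period: Oct 30, 2031 + 15 days = Nov 14, 2031.
The last day of the response period: Nov 14, 2031 + 28 days = Dec 12, 2031.
Adding 60 calendar days to Dec 12, 2031 gives Feb 10, 2032, which is the date termination becomes effective. Feb 10, 2032 is a Tuesday and is not a listed holiday, so no roll-forward applies.

Feb 10, 2032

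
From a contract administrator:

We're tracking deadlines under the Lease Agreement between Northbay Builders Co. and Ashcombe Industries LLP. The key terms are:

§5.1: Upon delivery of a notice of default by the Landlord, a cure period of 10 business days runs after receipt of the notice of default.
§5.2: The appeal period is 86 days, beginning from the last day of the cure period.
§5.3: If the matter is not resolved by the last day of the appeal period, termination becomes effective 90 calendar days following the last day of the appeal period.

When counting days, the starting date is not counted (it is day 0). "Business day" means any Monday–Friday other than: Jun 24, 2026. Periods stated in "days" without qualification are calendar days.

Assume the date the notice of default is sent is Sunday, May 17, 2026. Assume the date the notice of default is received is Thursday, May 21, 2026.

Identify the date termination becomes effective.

The last day of the cure period: counting 10 business days from Thursday, May 21, 2026 (May 22, May 25, May 26, May 27, May 28, May 29, Jun 1, Jun 2, Jun 3, Jun 4, skipping weekends) reaches Thursday, Jun 4, 2026.
The last day of the appeal period: Jun 4, 2026 + 86 days = Aug 29, 2026.
The date termination becomes effective: Aug 29, 2026 + 90 days = Nov 27, 2026.

Nov 27, 2026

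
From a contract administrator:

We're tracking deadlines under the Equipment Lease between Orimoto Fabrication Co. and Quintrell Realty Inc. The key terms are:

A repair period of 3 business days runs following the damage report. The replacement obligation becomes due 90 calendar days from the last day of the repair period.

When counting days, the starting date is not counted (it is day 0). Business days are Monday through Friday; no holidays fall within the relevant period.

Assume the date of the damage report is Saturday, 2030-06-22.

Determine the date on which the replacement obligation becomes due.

2030-09-24

The last day of the repair period: 3 business days after Saturday, 2030-06-22, skipping weekends — Jun 24, Jun 25, Jun 26 — lands on Wednesday, 2030-06-26.
The date on which the replacement obligation becomes due: 2030-06-26 + 90 days = 2030-09-24.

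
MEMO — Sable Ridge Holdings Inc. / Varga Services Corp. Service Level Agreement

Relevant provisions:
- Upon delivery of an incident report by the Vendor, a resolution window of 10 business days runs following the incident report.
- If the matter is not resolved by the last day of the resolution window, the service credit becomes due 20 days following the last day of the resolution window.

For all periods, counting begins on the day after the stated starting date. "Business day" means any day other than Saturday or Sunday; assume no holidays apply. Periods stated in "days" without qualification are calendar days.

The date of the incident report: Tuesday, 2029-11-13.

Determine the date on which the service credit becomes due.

2029-12-17

The last day of the resolution window: 10 business days after Tuesday, 2029-11-13, skipping weekends — Nov 14, Nov 15, Nov 16, Nov 19, Nov 20, Nov 21, Nov 22, Nov 23, Nov 26, Nov 27 — lands on Tuesday, 2029-11-27.
The date on which the service credit becomes due: 20 calendar days after 2029-11-27 is 2029-12-17.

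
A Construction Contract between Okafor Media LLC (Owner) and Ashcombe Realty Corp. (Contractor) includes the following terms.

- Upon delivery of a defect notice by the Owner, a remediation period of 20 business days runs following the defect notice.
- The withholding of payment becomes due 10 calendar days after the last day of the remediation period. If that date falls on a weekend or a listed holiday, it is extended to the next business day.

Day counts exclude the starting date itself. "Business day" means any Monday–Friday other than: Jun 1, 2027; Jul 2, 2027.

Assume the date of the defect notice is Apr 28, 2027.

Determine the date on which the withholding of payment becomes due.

The last day of the remediation period: 20 business days after Wednesday, Apr 28, 2027, skipping weekends — Apr 29, Apr 30, May 3, May 4, …, May 24, May 25, May 26 — lands on Wednesday, May 26, 2027.
The date on which the withholding of payment becomes due: 10 calendar days after May 26, 2027 is Jun 5, 2027. That falls on a Saturday, so it rolls to the next business day, Monday, Jun 7, 2027.

Jun 7, 2027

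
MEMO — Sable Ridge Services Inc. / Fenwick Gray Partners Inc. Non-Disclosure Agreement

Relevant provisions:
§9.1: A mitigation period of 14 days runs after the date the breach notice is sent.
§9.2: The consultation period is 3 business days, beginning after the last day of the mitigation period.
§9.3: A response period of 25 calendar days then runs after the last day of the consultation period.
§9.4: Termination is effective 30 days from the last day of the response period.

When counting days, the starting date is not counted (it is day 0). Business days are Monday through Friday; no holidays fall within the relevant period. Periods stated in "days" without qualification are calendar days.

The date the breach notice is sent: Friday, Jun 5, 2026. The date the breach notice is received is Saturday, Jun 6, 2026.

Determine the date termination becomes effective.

Aug 18, 2026

The last day of the mitigation period: Jun 5, 2026 + 14 days = Jun 19, 2026.
The last day of the consultation period: 3 business days after Friday, Jun 19, 2026, skipping weekends — Jun 22, Jun 23, Jun 24 — lands on Wednesday, Jun 24, 2026.
Adding 25 calendar days to Jun 24, 2026 gives Jul 19, 2026, which is the last day of the response period.
The date termination becomes effective: Jul 19, 2026 + 30 days = Aug 18, 2026.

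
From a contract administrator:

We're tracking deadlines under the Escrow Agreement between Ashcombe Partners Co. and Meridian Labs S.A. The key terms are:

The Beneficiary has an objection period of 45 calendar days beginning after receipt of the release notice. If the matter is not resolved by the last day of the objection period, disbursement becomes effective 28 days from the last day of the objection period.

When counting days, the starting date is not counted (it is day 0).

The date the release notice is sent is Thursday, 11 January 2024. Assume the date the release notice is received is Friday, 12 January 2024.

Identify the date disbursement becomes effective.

The last day of the objection period: 12 January 2024 + 45 days = 26 February 2024.
The date disbursement becomes effective: 28 calendar days after 26 February 2024 is 25 March 2024.

25 March 2024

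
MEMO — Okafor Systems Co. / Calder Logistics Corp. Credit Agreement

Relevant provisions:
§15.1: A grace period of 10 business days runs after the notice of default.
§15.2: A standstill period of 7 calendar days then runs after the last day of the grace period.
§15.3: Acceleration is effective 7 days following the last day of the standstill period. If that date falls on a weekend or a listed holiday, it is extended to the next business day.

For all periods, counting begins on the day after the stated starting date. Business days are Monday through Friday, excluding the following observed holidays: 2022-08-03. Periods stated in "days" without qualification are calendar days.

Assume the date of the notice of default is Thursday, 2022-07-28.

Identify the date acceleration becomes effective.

The last day of the grace period: 10 business days after Thursday, 2022-07-28, skipping weekends and the listed holiday on Aug 3 — Jul 29, Aug 1, Aug 2, Aug 4, Aug 5, Aug 8, Aug 9, Aug 10, Aug 11, Aug 12 — lands on Friday, 2022-08-12.
The last day of the standstill period: 2022-08-12 + 7 days = 2022-08-19.
Adding 7 calendar days to 2022-08-19 gives 2022-08-26, which is the date acceleration becomes effective. 2022-08-26 is a Friday and is not a listed holiday, so no roll-forward applies.

2022-08-26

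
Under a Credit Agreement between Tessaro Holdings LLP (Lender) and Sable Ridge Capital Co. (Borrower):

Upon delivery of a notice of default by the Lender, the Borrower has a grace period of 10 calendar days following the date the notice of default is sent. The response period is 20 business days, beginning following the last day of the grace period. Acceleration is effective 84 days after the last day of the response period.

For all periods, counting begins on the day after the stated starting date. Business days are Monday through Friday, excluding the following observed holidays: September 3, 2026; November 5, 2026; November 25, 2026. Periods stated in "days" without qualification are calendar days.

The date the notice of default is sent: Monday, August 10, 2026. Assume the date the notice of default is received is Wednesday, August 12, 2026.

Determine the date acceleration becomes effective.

December 11, 2026

The last day of the grace period: August 10, 2026 + 10 days = August 20, 2026.
The last day of the response period: counting 20 business days from Thursday, August 20, 2026 (Aug 21, Aug 24, Aug 25, Aug 26, …, Sep 16, Sep 17, Sep 18, skipping weekends and the listed holiday on Sep 3) reaches Friday, September 18, 2026.
The date acceleration becomes effective: September 18, 2026 + 84 days = December 11, 2026.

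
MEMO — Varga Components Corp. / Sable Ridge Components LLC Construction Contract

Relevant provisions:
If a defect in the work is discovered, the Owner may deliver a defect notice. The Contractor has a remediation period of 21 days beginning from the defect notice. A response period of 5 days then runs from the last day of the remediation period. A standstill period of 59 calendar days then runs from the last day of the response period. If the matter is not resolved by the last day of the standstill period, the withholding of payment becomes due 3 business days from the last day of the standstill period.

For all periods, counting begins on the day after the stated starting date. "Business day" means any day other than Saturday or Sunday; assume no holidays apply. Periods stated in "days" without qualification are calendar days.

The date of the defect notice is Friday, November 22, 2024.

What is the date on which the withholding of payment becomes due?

February 19, 2025

The last day of the remediation period: 21 calendar days after November 22, 2024 is December 13, 2024.
The last day of the response period: 5 calendar days after December 13, 2024 is December 18, 2024.
The last day of the standstill period: December 18, 2024 + 59 days = February 15, 2025.
From Saturday, February 15, 2025, 3 business days (Feb 17, Feb 18, Feb 19, skipping weekends) brings us to Wednesday, February 19, 2025, which is the date on which the withholding of payment becomes due.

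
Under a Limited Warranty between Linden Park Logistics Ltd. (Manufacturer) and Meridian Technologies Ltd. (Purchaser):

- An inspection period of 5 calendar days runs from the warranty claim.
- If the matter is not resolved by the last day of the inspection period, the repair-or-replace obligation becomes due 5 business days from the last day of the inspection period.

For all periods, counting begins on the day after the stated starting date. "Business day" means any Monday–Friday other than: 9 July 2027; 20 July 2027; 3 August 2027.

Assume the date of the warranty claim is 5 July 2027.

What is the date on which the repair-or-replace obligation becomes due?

16 July 2027

The last day of the inspection period: 5 July 2027 + 5 days = 10 July 2027.
The date on which the repair-or-replace obligation becomes due: counting 5 business days from Saturday, 10 July 2027 (Jul 12, Jul 13, Jul 14, Jul 15, Jul 16, skipping weekends) reaches Friday, 16 July 2027.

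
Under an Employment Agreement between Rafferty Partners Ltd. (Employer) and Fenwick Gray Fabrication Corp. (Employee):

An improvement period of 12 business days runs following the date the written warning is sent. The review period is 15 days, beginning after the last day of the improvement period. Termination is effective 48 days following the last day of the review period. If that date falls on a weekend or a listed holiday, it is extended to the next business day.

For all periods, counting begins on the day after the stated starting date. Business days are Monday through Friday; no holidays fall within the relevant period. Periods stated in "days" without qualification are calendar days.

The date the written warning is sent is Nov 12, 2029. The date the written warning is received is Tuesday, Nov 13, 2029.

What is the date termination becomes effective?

Jan 30, 2030

The last day of the improvement period: 12 business days after Monday, Nov 12, 2029, skipping weekends — Nov 13, Nov 14, Nov 15, Nov 16, …, Nov 26, Nov 27, Nov 28 — lands on Wednesday, Nov 28, 2029.
The last day of the review period: Nov 28, 2029 + 15 days = Dec 13, 2029.
The date termination becomes effective: 48 calendar days after Dec 13, 2029 is Jan 30, 2030. Jan 30, 2030 is a Wednesday, so no roll-forward applies.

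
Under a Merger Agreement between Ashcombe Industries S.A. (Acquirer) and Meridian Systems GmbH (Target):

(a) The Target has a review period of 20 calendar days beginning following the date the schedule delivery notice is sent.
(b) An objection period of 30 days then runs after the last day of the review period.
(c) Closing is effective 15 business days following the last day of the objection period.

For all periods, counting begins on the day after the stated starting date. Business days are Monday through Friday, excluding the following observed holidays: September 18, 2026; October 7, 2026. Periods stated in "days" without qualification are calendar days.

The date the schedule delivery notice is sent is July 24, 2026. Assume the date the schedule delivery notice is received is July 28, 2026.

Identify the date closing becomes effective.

October 5, 2026

Adding 20 calendar days to July 24, 2026 gives August 13, 2026, which is the last day of the review period.
The last day of the objection period: 30 calendar days after August 13, 2026 is September 12, 2026.
The date closing becomes effective: 15 business days after Saturday, September 12, 2026, skipping weekends and the listed holiday on Sep 18 — Sep 14, Sep 15, Sep 16, Sep 17, …, Oct 1, Oct 2, Oct 5 — lands on Monday, October 5, 2026.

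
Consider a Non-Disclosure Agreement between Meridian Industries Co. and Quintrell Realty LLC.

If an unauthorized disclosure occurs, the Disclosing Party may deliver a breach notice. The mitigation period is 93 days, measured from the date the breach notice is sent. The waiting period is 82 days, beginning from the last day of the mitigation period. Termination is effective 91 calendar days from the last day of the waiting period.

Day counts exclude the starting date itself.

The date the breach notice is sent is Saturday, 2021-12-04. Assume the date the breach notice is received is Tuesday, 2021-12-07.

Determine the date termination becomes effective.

The last day of the mitigation period: 93 calendar days after 2021-12-04 is 2022-03-07.
Adding 82 calendar days to 2022-03-07 gives 2022-05-28, which is the last day of the waiting period.
Adding 91 calendar days to 2022-05-28 gives 2022-08-27, which is the date termination becomes effective.

2022-08-27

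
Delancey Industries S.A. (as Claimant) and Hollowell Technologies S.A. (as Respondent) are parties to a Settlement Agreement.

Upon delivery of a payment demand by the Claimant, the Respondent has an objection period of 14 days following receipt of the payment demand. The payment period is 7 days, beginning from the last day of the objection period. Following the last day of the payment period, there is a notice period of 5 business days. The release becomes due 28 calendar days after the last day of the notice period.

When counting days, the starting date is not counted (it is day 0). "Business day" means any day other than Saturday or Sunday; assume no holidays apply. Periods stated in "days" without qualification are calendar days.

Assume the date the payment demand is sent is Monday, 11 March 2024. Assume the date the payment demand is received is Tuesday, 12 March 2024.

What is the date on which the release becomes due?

The last day of the objection period: 12 March 2024 + 14 days = 26 March 2024.
The last day of the payment period: 7 calendar days after 26 March 2024 is 2 April 2024.
The last day of the notice period: counting 5 business days from Tuesday, 2 April 2024 (Apr 3, Apr 4, Apr 5, Apr 8, Apr 9, skipping weekends) reaches Tuesday, 9 April 2024.
The date on which the release becomes due: 9 April 2024 + 28 days = 7 May 2024.

7 May 2024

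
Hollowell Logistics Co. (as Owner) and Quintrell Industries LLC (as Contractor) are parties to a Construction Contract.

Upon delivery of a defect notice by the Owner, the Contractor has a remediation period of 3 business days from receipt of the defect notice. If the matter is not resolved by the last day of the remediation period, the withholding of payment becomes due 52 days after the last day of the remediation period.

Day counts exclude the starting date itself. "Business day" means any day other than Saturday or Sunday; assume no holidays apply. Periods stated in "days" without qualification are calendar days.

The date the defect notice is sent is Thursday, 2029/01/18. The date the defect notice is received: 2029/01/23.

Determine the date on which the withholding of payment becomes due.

The last day of the remediation period: counting 3 business days from Tuesday, 2029/01/23 (Jan 24, Jan 25, Jan 26, skipping weekends) reaches Friday, 2029/01/26.
The date on which the withholding of payment becomes due: 2029/01/26 + 52 days = 2029/03/19.

2029/03/19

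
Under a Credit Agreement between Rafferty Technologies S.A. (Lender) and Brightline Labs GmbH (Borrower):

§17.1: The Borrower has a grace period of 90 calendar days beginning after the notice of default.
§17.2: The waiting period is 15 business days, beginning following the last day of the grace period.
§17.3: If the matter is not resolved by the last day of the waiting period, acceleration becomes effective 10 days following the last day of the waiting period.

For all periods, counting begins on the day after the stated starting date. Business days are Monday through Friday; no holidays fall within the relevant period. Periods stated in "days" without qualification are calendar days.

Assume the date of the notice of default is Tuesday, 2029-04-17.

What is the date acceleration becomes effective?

Adding 90 calendar days to 2029-04-17 gives 2029-07-16, which is the last day of the grace period.
The last day of the waiting period: 15 business days after Monday, 2029-07-16, skipping weekends — Jul 17, Jul 18, Jul 19, Jul 20, …, Aug 2, Aug 3, Aug 6 — lands on Monday, 2029-08-06.
The date acceleration becomes effective: 10 calendar days after 2029-08-06 is 2029-08-16.

2029-08-16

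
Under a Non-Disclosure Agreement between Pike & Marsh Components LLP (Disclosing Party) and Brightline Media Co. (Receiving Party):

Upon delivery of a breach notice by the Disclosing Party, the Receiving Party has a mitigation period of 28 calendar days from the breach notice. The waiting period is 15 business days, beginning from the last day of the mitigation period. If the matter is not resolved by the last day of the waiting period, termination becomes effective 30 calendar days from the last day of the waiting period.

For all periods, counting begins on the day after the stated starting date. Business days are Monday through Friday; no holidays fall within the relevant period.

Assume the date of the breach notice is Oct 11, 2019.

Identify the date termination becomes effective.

The last day of the mitigation period: Oct 11, 2019 + 28 days = Nov 8, 2019.
The last day of the waiting period: counting 15 business days from Friday, Nov 8, 2019 (Nov 11, Nov 12, Nov 13, Nov 14, …, Nov 27, Nov 28, Nov 29, skipping weekends) reaches Friday, Nov 29, 2019.
The date termination becomes effective: Nov 29, 2019 + 30 days = Dec 29, 2019.

Dec 29, 2019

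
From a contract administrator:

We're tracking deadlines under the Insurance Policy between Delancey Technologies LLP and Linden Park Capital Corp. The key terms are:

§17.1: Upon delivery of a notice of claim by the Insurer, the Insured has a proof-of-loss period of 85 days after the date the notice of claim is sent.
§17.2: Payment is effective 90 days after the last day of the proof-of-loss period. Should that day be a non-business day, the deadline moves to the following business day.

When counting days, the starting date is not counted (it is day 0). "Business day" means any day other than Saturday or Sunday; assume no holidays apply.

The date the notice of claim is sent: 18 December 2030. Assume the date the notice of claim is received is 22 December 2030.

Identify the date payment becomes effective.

Adding 85 calendar days to 18 December 2030 gives 13 March 2031, which is the last day of the proof-of-loss period.
The date payment becomes effective: 90 calendar days after 13 March 2031 is 11 June 2031. 11 June 2031 is a Wednesday, so no roll-forward applies.

11 June 2031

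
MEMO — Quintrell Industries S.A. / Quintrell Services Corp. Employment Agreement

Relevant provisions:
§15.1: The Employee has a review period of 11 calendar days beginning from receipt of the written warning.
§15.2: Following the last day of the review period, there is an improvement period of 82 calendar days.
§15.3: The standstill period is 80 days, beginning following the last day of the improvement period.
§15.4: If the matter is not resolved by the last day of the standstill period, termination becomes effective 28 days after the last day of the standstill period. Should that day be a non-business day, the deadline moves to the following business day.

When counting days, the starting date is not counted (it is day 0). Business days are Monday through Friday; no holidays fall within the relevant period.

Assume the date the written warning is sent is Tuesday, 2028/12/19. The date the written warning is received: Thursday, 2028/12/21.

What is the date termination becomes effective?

The last day of the review period: 11 calendar days after 2028/12/21 is 2029/01/01.
The last day of the improvement period: 82 calendar days after 2029/01/01 is 2029/03/24.
The last day of the standstill period: 2029/03/24 + 80 days = 2029/06/12.
Adding 28 calendar days to 2029/06/12 gives 2029/07/10, which is the date termination becomes effective. 2029/07/10 is a Tuesday, so no roll-forward applies.

2029/07/10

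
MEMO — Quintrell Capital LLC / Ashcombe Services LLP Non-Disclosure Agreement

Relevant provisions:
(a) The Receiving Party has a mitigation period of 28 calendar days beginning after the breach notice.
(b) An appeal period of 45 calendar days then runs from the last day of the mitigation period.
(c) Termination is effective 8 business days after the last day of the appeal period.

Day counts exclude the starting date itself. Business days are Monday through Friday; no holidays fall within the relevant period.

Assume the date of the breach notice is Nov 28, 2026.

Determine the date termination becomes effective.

Adding 28 calendar days to Nov 28, 2026 gives Dec 26, 2026, which is the last day of the mitigation period.
Adding 45 calendar days to Dec 26, 2026 gives Feb 9, 2027, which is the last day of the appeal period.
From Tuesday, Feb 9, 2027, 8 business days (Feb 10, Feb 11, Feb 12, Feb 15, Feb 16, Feb 17, Feb 18, Feb 19, skipping weekends) brings us to Friday, Feb 19, 2027, which is the date termination becomes effective.

Feb 19, 2027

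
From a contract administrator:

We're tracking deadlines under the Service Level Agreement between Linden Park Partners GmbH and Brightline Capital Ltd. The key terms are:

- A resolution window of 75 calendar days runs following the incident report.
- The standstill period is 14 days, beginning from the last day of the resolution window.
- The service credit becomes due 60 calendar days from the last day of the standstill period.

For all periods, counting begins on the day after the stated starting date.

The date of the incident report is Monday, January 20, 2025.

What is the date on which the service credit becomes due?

The last day of the resolution window: 75 calendar days after January 20, 2025 is April 5, 2025.
Adding 14 calendar days to April 5, 2025 gives April 19, 2025, which is the last day of the standstill period.
Adding 60 calendar days to April 19, 2025 gives June 18, 2025, which is the date on which the service credit becomes due.

June 18, 2025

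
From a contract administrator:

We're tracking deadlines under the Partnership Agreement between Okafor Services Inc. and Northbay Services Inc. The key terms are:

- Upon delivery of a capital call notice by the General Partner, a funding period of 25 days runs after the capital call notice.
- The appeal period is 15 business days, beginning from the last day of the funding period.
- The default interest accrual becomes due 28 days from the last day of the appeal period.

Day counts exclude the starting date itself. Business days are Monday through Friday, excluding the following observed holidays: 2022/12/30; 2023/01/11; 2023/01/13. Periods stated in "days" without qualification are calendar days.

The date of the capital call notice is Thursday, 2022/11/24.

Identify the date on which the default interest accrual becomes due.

The last day of the funding period: 25 calendar days after 2022/11/24 is 2022/12/19.
The last day of the appeal period: 15 business days after Monday, 2022/12/19, skipping weekends and the listed holiday on Dec 30 — Dec 20, Dec 21, Dec 22, Dec 23, …, Jan 6, Jan 9, Jan 10 — lands on Tuesday, 2023/01/10.
The date on which the default interest accrual becomes due: 2023/01/10 + 28 days = 2023/02/07.

2023/02/07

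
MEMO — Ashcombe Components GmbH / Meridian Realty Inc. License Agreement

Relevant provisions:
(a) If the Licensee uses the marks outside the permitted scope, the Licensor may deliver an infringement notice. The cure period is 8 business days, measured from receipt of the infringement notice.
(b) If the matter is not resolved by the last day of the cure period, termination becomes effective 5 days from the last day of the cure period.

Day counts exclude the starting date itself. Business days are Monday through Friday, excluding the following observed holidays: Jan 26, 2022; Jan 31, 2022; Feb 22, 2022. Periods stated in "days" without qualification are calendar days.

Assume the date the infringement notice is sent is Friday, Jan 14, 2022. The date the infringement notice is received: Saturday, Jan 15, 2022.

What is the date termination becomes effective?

Feb 1, 2022

The last day of the cure period: counting 8 business days from Saturday, Jan 15, 2022 (Jan 17, Jan 18, Jan 19, Jan 20, Jan 21, Jan 24, Jan 25, Jan 27, skipping weekends and the listed holiday on Jan 26) reaches Thursday, Jan 27, 2022.
Adding 5 calendar days to Jan 27, 2022 gives Feb 1, 2022, which is the date termination becomes effective.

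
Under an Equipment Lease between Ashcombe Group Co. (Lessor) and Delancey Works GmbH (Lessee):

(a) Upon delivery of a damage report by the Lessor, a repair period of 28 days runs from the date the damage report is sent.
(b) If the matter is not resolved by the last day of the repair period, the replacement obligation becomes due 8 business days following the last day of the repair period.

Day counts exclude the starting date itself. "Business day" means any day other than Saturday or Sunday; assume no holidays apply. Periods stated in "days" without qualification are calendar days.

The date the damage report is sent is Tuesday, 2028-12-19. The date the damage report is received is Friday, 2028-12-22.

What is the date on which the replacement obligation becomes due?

2029-01-26

The last day of the repair period: 28 calendar days after 2028-12-19 is 2029-01-16.
The date on which the replacement obligation becomes due: 8 business days after Tuesday, 2029-01-16, skipping weekends — Jan 17, Jan 18, Jan 19, Jan 22, Jan 23, Jan 24, Jan 25, Jan 26 — lands on Friday, 2029-01-26.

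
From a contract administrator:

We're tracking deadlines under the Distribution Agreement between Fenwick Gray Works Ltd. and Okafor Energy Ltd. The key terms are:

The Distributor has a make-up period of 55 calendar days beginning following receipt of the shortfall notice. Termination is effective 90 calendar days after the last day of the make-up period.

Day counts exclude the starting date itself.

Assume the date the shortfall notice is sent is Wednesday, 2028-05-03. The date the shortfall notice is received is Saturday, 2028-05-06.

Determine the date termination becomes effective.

The last day of the make-up period: 55 calendar days after 2028-05-06 is 2028-06-30.
Adding 90 calendar days to 2028-06-30 gives 2028-09-28, which is the date termination becomes effective.

2028-09-28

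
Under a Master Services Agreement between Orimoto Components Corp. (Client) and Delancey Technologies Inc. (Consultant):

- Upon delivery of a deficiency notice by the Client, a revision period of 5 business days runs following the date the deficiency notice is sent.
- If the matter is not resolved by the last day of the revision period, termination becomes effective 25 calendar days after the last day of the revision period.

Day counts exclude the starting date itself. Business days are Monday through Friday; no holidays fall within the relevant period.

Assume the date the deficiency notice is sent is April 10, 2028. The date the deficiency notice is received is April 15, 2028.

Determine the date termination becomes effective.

The last day of the revision period: counting 5 business days from Monday, April 10, 2028 (Apr 11, Apr 12, Apr 13, Apr 14, Apr 17, skipping weekends) reaches Monday, April 17, 2028.
Adding 25 calendar days to April 17, 2028 gives May 12, 2028, which is the date termination becomes effective.

May 12, 2028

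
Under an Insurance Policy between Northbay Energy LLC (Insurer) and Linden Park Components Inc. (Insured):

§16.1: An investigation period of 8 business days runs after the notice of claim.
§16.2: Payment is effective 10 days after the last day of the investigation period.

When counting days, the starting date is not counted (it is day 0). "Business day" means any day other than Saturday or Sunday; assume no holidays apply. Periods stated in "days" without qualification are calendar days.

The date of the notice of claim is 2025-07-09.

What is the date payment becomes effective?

2025-07-31

From Wednesday, 2025-07-09, 8 business days (Jul 10, Jul 11, Jul 14, Jul 15, Jul 16, Jul 17, Jul 18, Jul 21, skipping weekends) brings us to Monday, 2025-07-21, which is the last day of the investigation period.
The date payment becomes effective: 10 calendar days after 2025-07-21 is 2025-07-31.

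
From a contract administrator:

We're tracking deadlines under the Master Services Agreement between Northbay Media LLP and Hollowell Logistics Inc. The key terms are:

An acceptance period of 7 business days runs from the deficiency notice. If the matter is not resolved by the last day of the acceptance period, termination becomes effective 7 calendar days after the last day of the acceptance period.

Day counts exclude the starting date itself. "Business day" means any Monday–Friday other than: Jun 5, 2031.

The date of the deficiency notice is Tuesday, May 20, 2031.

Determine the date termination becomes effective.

Jun 5, 2031

The last day of the acceptance period: 7 business days after Tuesday, May 20, 2031, skipping weekends — May 21, May 22, May 23, May 26, May 27, May 28, May 29 — lands on Thursday, May 29, 2031.
Adding 7 calendar days to May 29, 2031 gives Jun 5, 2031, which is the date termination becomes effective.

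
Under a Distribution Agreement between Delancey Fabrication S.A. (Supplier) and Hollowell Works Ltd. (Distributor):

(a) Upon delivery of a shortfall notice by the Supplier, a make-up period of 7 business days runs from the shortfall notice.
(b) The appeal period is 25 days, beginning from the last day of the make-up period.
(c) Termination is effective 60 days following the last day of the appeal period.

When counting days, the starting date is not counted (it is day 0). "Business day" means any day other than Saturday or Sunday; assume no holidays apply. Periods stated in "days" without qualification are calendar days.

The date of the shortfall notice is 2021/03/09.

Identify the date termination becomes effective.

2021/06/11

The last day of the make-up period: 7 business days after Tuesday, 2021/03/09, skipping weekends — Mar 10, Mar 11, Mar 12, Mar 15, Mar 16, Mar 17, Mar 18 — lands on Thursday, 2021/03/18.
The last day of the appeal period: 25 calendar days after 2021/03/18 is 2021/04/12.
The date termination becomes effective: 60 calendar days after 2021/04/12 is 2021/06/11.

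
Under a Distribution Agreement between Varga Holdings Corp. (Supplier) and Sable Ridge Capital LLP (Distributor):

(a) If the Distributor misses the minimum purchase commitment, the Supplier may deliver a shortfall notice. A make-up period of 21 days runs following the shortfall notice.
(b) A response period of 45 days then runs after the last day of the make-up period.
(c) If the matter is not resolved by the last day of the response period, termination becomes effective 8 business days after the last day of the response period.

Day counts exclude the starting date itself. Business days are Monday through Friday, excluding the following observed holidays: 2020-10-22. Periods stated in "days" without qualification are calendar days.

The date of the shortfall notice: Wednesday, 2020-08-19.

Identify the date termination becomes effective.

2020-11-04

Adding 21 calendar days to 2020-08-19 gives 2020-09-09, which is the last day of the make-up period.
The last day of the response period: 45 calendar days after 2020-09-09 is 2020-10-24.
The date termination becomes effective: counting 8 business days from Saturday, 2020-10-24 (Oct 26, Oct 27, Oct 28, Oct 29, Oct 30, Nov 2, Nov 3, Nov 4, skipping weekends) reaches Wednesday, 2020-11-04.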